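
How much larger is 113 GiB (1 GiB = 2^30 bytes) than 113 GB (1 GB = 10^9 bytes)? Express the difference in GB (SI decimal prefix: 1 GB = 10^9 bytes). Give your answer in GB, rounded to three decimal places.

8.333 GB

113 GiB = 113 × 1,073,741,824 = 121,332,826,112 bytes
113 GB = 113 × 1,000,000,000 = 113,000,000,000 bytes
difference = 8,332,826,112 bytes
8,332,826,112 / 1,000,000,000 = 8.333 GB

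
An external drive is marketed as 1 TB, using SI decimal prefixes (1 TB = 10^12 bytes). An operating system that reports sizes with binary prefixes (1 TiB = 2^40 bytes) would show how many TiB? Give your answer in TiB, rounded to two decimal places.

1 TB = 1 × 10^12 bytes = 1,000,000,000,000 bytes
1 TiB = 1,099,511,627,776 bytes
1,000,000,000,000 / 1,099,511,627,776 = 0.91 TiB

0.91 TiB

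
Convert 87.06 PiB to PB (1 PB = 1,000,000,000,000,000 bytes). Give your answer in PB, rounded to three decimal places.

87.06 PiB = 87.06 × 2^50 bytes = 98,020,845,889,718,845.44 bytes
1 PB = 10^15 bytes = 1,000,000,000,000,000 bytes
98,020,845,889,718,845.44 / 1,000,000,000,000,000 = 98.021 PB

98.021 PB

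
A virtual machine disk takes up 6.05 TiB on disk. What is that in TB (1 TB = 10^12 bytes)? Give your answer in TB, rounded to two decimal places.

6.65 TB

6.05 TiB × 1,099,511,627,776 bytes/TiB = 6,652,045,348,044.8 bytes
1 TB = 10^12 bytes = 1,000,000,000,000 bytes
6,652,045,348,044.8 / 1,000,000,000,000 = 6.65 TB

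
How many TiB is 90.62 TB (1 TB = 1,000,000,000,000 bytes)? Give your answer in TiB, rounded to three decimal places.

82.418 TiB

90.62 TB × 1,000,000,000,000 bytes/TB = 90,620,000,000,000 bytes
1 TiB = 1,099,511,627,776 bytes
90,620,000,000,000 / 1,099,511,627,776 = 82.418 TiB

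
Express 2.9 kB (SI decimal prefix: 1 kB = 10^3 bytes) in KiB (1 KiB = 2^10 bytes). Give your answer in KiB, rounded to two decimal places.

2.9 kB = 2.9 × 10^3 bytes = 2,900 bytes
1 KiB = 1,024 bytes
2,900 / 1,024 = 2.83 KiB

2.83 KiB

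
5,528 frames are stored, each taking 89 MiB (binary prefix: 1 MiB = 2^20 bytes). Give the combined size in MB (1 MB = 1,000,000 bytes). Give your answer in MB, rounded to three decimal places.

Total = 5,528 × 89 MiB = 491,992 MiB
= 491,992 × 1,048,576 bytes = 515,891,003,392 bytes
1 MB = 1,000,000 bytes
515,891,003,392 / 1,000,000 = 515,891.003 MB

515,891.003 MB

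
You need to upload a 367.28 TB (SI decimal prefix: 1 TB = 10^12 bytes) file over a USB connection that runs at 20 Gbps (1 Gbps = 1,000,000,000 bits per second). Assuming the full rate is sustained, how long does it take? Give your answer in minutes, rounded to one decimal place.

367.28 TB = 367,280,000,000,000 bytes = 2,938,240,000,000,000 bits
20 Gbps = 20,000,000,000 bits/s
time = 2,938,240,000,000,000 / 20,000,000,000 = 146,912.00 s
146,912.00 s / 60 = 2,448.5 minutes

2,448.5 minutes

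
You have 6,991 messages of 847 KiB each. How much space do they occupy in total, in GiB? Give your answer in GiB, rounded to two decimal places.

5.65 GiB

Total = 6,991 × 847 KiB = 5,921,377 KiB
= 5,921,377 × 1,024 bytes = 6,063,490,048 bytes
1 GiB = 1,073,741,824 bytes
6,063,490,048 / 1,073,741,824 = 5.65 GiB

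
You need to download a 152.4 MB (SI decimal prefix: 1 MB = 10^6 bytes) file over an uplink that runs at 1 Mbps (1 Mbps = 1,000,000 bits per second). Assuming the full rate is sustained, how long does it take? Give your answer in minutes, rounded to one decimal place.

20.3 minutes

152.4 MB = 152,400,000 bytes = 1,219,200,000 bits
1 Mbps = 1,000,000 bits/s
time = 1,219,200,000 / 1,000,000 = 1,219.20 s
1,219.20 s / 60 = 20.3 minutes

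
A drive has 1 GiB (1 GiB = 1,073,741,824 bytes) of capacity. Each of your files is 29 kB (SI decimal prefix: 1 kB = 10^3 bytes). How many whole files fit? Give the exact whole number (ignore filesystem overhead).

Capacity: 1 GiB = 1,073,741,824 bytes
Per item: 29 kB = 29,000 bytes
⌊1,073,741,824 / 29,000⌋ = 37,025

37,025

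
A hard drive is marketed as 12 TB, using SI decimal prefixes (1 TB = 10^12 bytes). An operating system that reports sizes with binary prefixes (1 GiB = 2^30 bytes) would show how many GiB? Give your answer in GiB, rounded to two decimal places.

11,175.87 GiB

12 TB × 1,000,000,000,000 bytes/TB = 12,000,000,000,000 bytes
1 GiB = 1,073,741,824 bytes
12,000,000,000,000 / 1,073,741,824 = 11,175.87 GiB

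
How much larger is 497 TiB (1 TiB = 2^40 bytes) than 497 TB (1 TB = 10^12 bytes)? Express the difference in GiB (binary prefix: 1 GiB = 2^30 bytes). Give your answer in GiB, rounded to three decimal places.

497 TiB = 497 × 1,099,511,627,776 = 546,457,279,004,672 bytes
497 TB = 497 × 1,000,000,000,000 = 497,000,000,000,000 bytes
difference = 49,457,279,004,672 bytes
49,457,279,004,672 / 1,073,741,824 = 46,060.680 GiB

46,060.680 GiB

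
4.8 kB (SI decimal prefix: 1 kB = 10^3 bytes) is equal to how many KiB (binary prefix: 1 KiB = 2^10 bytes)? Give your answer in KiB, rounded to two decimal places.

4.8 kB = 4.8 × 10^3 bytes = 4,800 bytes
1 KiB = 1,024 bytes
4,800 / 1,024 = 4.69 KiB

4.69 KiB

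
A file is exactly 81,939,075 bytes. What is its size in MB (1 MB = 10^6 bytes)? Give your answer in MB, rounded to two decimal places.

81,939,075 bytes given.
1 MB = 10^6 bytes = 1,000,000 bytes
81,939,075 / 1,000,000 = 81.94 MB

81.94 MB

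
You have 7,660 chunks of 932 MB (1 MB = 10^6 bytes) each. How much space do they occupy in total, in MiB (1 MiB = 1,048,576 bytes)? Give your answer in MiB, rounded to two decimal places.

6,808,395.39 MiB

Total = 7,660 × 932 MB = 7,139,120 MB
= 7,139,120 × 1,000,000 bytes = 7,139,120,000,000 bytes
1 MiB = 1,048,576 bytes
7,139,120,000,000 / 1,048,576 = 6,808,395.39 MiB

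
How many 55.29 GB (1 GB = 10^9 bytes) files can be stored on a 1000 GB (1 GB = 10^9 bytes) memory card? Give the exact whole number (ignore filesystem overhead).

18

Capacity: 1000 GB = 1,000,000,000,000 bytes
Per item: 55.29 GB = 55,290,000,000 bytes
⌊1,000,000,000,000 / 55,290,000,000⌋ = 18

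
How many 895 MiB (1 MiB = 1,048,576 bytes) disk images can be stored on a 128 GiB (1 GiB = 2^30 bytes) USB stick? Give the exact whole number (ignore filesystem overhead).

146

Capacity: 128 GiB = 137,438,953,472 bytes
Per item: 895 MiB = 938,475,520 bytes
⌊137,438,953,472 / 938,475,520⌋ = 146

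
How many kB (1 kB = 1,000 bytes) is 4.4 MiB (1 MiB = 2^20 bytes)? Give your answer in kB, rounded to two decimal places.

4.4 MiB = 4.4 × 2^20 bytes = 4,613,734.4 bytes
1 kB = 10^3 bytes = 1,000 bytes
4,613,734.4 / 1,000 = 4,613.73 kB

4,613.73 kB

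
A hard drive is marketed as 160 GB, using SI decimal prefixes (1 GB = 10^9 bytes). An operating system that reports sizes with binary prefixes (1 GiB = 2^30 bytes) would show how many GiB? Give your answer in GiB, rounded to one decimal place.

149.0 GiB

160 GB = 160 × 10^9 bytes = 160,000,000,000 bytes
1 GiB = 1,073,741,824 bytes
160,000,000,000 / 1,073,741,824 = 149.0 GiB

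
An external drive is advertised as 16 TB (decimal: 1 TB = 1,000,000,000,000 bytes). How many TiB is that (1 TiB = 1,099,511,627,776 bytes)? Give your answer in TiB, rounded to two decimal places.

16 TB = 16 × 10^12 bytes = 16,000,000,000,000 bytes
1 TiB = 1,099,511,627,776 bytes
16,000,000,000,000 / 1,099,511,627,776 = 14.55 TiB

14.55 TiB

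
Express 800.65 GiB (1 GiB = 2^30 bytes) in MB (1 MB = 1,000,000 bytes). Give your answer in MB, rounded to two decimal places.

800.65 GiB = 800.65 × 2^30 bytes = 859,691,391,385.6 bytes
1 MB = 10^6 bytes = 1,000,000 bytes
859,691,391,385.6 / 1,000,000 = 859,691.39 MB

859,691.39 MB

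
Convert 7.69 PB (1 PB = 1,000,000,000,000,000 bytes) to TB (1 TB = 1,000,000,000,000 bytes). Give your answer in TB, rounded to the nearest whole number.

7,690 TB

7.69 PB = 7.69 × 10^15 bytes = 7,690,000,000,000,000 bytes
1 TB = 1,000,000,000,000 bytes
7,690,000,000,000,000 / 1,000,000,000,000 = 7,690 TB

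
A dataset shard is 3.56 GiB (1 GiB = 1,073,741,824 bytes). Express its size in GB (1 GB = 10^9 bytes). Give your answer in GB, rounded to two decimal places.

3.56 GiB = 3.56 × 2^30 bytes = 3,822,520,893.44 bytes
1 GB = 1,000,000,000 bytes
3,822,520,893.44 / 1,000,000,000 = 3.82 GB

3.82 GB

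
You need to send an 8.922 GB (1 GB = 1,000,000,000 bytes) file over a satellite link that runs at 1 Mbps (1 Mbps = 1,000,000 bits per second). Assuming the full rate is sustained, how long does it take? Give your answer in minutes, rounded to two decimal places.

1,189.60 minutes

8.922 GB = 8,922,000,000 bytes = 71,376,000,000 bits
1 Mbps = 1,000,000 bits/s
time = 71,376,000,000 / 1,000,000 = 71,376.000 s
71,376.000 s / 60 = 1,189.60 minutes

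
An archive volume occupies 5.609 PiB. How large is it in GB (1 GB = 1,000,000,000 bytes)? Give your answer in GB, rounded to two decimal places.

5.609 PiB × 1,125,899,906,842,624 bytes/PiB = 6,315,172,577,480,278.016 bytes
1 GB = 10^9 bytes = 1,000,000,000 bytes
6,315,172,577,480,278.016 / 1,000,000,000 = 6,315,172.58 GB

6,315,172.58 GB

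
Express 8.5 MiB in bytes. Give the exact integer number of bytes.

8.5 × 1,048,576 = 8,912,896 bytes

8,912,896 bytes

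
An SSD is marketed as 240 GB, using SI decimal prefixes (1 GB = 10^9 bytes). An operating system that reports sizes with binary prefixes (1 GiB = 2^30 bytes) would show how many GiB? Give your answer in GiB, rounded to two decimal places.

240 GB = 240 × 10^9 bytes = 240,000,000,000 bytes
1 GiB = 2^30 bytes = 1,073,741,824 bytes
240,000,000,000 / 1,073,741,824 = 223.52 GiB

223.52 GiB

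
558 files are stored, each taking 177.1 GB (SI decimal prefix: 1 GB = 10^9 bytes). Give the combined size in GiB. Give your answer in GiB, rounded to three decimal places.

Total = 558 × 177.1 GB = 98821.8 GB
= 98821.8 × 1,000,000,000 bytes = 98,821,800,000,000 bytes
1 GiB = 1,073,741,824 bytes
98,821,800,000,000 / 1,073,741,824 = 92,034.973 GiB

92,034.973 GiB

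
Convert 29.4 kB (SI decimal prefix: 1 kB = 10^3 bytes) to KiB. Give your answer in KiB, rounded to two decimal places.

28.71 KiB

29.4 kB × 1,000 bytes/kB = 29,400 bytes
1 KiB = 2^10 bytes = 1,024 bytes
29,400 / 1,024 = 28.71 KiB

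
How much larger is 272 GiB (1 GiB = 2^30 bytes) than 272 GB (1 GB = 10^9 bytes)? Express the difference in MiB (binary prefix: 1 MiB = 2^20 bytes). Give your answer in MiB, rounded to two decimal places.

272 GiB = 272 × 1,073,741,824 = 292,057,776,128 bytes
272 GB = 272 × 1,000,000,000 = 272,000,000,000 bytes
difference = 20,057,776,128 bytes
20,057,776,128 / 1,048,576 = 19,128.59 MiB

19,128.59 MiB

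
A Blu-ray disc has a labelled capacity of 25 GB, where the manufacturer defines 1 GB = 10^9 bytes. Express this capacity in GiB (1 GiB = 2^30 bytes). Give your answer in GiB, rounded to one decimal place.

25 GB × 1,000,000,000 bytes/GB = 25,000,000,000 bytes
1 GiB = 1,073,741,824 bytes
25,000,000,000 / 1,073,741,824 = 23.3 GiB

23.3 GiB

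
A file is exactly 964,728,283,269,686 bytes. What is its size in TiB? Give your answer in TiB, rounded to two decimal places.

964,728,283,269,686 bytes given.
1 TiB = 1,099,511,627,776 bytes
964,728,283,269,686 / 1,099,511,627,776 = 877.42 TiB

877.42 TiB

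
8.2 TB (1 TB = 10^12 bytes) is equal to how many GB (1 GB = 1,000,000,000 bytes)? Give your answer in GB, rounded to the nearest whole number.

8.2 TB × 1,000,000,000,000 bytes/TB = 8,200,000,000,000 bytes
1 GB = 1,000,000,000 bytes
8,200,000,000,000 / 1,000,000,000 = 8,200 GB

8,200 GB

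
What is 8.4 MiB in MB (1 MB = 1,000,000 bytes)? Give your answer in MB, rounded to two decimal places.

8.4 MiB × 1,048,576 bytes/MiB = 8,808,038.4 bytes
1 MB = 1,000,000 bytes
8,808,038.4 / 1,000,000 = 8.81 MB

8.81 MB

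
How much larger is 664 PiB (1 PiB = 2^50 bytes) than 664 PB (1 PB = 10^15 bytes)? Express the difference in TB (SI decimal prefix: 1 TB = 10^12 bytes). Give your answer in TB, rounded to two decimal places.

664 PiB = 664 × 1,125,899,906,842,624 = 747,597,538,143,502,336 bytes
664 PB = 664 × 1,000,000,000,000,000 = 664,000,000,000,000,000 bytes
difference = 83,597,538,143,502,336 bytes
83,597,538,143,502,336 / 1,000,000,000,000 = 83,597.54 TB

83,597.54 TB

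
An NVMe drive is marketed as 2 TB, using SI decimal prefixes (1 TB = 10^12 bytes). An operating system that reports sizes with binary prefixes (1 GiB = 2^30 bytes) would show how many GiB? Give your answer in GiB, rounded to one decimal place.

1,862.6 GiB

2 TB × 1,000,000,000,000 bytes/TB = 2,000,000,000,000 bytes
1 GiB = 2^30 bytes = 1,073,741,824 bytes
2,000,000,000,000 / 1,073,741,824 = 1,862.6 GiB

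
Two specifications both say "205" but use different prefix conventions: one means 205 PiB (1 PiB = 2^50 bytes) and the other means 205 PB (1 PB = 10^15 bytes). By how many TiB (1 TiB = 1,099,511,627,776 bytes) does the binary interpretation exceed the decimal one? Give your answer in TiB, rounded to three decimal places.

205 PiB = 205 × 1,125,899,906,842,624 = 230,809,480,902,737,920 bytes
205 PB = 205 × 1,000,000,000,000,000 = 205,000,000,000,000,000 bytes
difference = 25,809,480,902,737,920 bytes
25,809,480,902,737,920 / 1,099,511,627,776 = 23,473.586 TiB

23,473.586 TiB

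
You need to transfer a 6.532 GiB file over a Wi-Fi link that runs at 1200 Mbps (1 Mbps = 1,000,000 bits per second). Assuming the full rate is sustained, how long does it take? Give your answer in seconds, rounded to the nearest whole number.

6.532 GiB = 7,013,681,594.368 bytes = 56,109,452,754.944 bits
1200 Mbps = 1,200,000,000 bits/s
time = 56,109,452,754.944 / 1,200,000,000 = 47 s

47 seconds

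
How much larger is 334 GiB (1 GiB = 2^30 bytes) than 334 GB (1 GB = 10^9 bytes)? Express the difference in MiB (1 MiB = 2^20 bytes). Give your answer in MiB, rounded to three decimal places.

334 GiB = 334 × 1,073,741,824 = 358,629,769,216 bytes
334 GB = 334 × 1,000,000,000 = 334,000,000,000 bytes
difference = 24,629,769,216 bytes
24,629,769,216 / 1,048,576 = 23,488.778 MiB

23,488.778 MiB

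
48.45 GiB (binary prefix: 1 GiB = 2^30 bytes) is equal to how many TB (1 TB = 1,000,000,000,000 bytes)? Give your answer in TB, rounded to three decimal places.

48.45 GiB × 1,073,741,824 bytes/GiB = 52,022,791,372.8 bytes
1 TB = 10^12 bytes = 1,000,000,000,000 bytes
52,022,791,372.8 / 1,000,000,000,000 = 0.052 TB

0.052 TB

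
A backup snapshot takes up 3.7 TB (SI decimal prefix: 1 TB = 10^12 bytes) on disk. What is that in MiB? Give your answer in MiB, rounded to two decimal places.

3.7 TB × 1,000,000,000,000 bytes/TB = 3,700,000,000,000 bytes
1 MiB = 1,048,576 bytes
3,700,000,000,000 / 1,048,576 = 3,528,594.97 MiB

3,528,594.97 MiB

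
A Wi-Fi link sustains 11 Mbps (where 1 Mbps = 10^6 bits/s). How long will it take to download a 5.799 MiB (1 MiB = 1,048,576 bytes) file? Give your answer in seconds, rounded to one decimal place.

5.799 MiB = 6,080,692.224 bytes = 48,645,537.792 bits
11 Mbps = 11,000,000 bits/s
time = 48,645,537.792 / 11,000,000 = 4.4 s

4.4 seconds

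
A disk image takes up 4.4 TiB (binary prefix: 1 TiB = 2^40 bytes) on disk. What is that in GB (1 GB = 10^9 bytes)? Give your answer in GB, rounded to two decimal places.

4.4 TiB = 4.4 × 2^40 bytes = 4,837,851,162,214.4 bytes
1 GB = 10^9 bytes = 1,000,000,000 bytes
4,837,851,162,214.4 / 1,000,000,000 = 4,837.85 GB

4,837.85 GB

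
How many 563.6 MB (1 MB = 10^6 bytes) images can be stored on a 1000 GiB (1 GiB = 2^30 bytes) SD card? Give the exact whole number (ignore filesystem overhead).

1,905

Capacity: 1000 GiB = 1,073,741,824,000 bytes
Per item: 563.6 MB = 563,600,000 bytes
⌊1,073,741,824,000 / 563,600,000⌋ = 1,905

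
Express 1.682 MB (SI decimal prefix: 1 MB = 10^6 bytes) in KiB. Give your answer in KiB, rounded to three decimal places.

1.682 MB × 1,000,000 bytes/MB = 1,682,000 bytes
1 KiB = 1,024 bytes
1,682,000 / 1,024 = 1,642.578 KiB

1,642.578 KiB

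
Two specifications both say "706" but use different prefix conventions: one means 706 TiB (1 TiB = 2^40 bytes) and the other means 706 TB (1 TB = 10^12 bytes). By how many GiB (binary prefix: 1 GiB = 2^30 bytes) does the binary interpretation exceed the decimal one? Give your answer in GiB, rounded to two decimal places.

706 TiB = 706 × 1,099,511,627,776 = 776,255,209,209,856 bytes
706 TB = 706 × 1,000,000,000,000 = 706,000,000,000,000 bytes
difference = 70,255,209,209,856 bytes
70,255,209,209,856 / 1,073,741,824 = 65,430.26 GiB

65,430.26 GiB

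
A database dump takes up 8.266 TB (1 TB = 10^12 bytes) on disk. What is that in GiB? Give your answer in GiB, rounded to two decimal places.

8.266 TB × 1,000,000,000,000 bytes/TB = 8,266,000,000,000 bytes
1 GiB = 2^30 bytes = 1,073,741,824 bytes
8,266,000,000,000 / 1,073,741,824 = 7,698.31 GiB

7,698.31 GiB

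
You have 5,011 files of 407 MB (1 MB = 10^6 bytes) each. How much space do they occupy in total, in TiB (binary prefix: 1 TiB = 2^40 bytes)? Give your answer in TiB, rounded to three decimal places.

1.855 TiB

Total = 5,011 × 407 MB = 2,039,477 MB
= 2,039,477 × 1,000,000 bytes = 2,039,477,000,000 bytes
1 TiB = 1,099,511,627,776 bytes
2,039,477,000,000 / 1,099,511,627,776 = 1.855 TiB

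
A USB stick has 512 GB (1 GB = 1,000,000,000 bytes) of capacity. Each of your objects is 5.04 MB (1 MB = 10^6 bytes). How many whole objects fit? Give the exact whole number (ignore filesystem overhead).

101,587

Capacity: 512 GB = 512,000,000,000 bytes
Per item: 5.04 MB = 5,040,000 bytes
⌊512,000,000,000 / 5,040,000⌋ = 101,587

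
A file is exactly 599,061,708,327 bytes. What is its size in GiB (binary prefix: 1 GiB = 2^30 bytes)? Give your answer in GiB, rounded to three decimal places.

557.920 GiB

599,061,708,327 bytes given.
1 GiB = 1,073,741,824 bytes
599,061,708,327 / 1,073,741,824 = 557.920 GiB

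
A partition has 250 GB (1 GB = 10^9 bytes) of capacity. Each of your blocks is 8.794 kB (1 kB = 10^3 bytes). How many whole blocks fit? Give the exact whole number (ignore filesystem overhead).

Capacity: 250 GB = 250,000,000,000 bytes
Per item: 8.794 kB = 8,794 bytes
⌊250,000,000,000 / 8,794⌋ = 28,428,473

28,428,473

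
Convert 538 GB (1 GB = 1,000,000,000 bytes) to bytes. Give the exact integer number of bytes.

538,000,000,000 bytes

538 × 1,000,000,000 = 538,000,000,000 bytes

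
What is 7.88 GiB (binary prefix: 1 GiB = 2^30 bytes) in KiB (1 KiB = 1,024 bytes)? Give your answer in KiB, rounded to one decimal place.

8,262,778.9 KiB

7.88 GiB = 7.88 × 2^30 bytes = 8,461,085,573.12 bytes
1 KiB = 2^10 bytes = 1,024 bytes
8,461,085,573.12 / 1,024 = 8,262,778.9 KiB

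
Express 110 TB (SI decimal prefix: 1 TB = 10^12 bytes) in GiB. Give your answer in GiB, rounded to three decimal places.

102,445.483 GiB

110 TB = 110 × 10^12 bytes = 110,000,000,000,000 bytes
1 GiB = 2^30 bytes = 1,073,741,824 bytes
110,000,000,000,000 / 1,073,741,824 = 102,445.483 GiB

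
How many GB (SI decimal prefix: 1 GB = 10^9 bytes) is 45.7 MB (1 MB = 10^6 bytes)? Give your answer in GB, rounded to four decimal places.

0.0457 GB

45.7 MB × 1,000,000 bytes/MB = 45,700,000 bytes
1 GB = 10^9 bytes = 1,000,000,000 bytes
45,700,000 / 1,000,000,000 = 0.0457 GB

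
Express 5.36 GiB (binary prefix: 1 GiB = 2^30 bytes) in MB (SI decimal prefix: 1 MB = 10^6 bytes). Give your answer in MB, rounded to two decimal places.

5,755.26 MB

5.36 GiB × 1,073,741,824 bytes/GiB = 5,755,256,176.64 bytes
1 MB = 10^6 bytes = 1,000,000 bytes
5,755,256,176.64 / 1,000,000 = 5,755.26 MB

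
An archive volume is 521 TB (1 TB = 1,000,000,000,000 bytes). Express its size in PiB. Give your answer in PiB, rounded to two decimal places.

0.46 PiB

521 TB = 521 × 10^12 bytes = 521,000,000,000,000 bytes
1 PiB = 1,125,899,906,842,624 bytes
521,000,000,000,000 / 1,125,899,906,842,624 = 0.46 PiB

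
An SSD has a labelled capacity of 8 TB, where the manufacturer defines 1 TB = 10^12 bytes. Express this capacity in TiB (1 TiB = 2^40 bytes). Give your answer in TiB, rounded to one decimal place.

7.3 TiB

8 TB = 8 × 10^12 bytes = 8,000,000,000,000 bytes
1 TiB = 2^40 bytes = 1,099,511,627,776 bytes
8,000,000,000,000 / 1,099,511,627,776 = 7.3 TiB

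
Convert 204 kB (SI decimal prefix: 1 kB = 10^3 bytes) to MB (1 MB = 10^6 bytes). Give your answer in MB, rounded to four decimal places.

204 kB × 1,000 bytes/kB = 204,000 bytes
1 MB = 10^6 bytes = 1,000,000 bytes
204,000 / 1,000,000 = 0.2040 MB

0.2040 MB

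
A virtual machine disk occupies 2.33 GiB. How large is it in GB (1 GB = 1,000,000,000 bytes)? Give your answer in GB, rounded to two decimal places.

2.33 GiB = 2.33 × 2^30 bytes = 2,501,818,449.92 bytes
1 GB = 1,000,000,000 bytes
2,501,818,449.92 / 1,000,000,000 = 2.50 GB

2.50 GB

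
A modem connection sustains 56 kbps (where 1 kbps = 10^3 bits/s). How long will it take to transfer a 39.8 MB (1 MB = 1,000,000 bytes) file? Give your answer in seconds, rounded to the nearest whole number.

39.8 MB = 39,800,000 bytes = 318,400,000 bits
56 kbps = 56,000 bits/s
time = 318,400,000 / 56,000 = 5,686 s

5,686 seconds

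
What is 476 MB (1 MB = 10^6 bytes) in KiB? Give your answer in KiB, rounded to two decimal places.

476 MB = 476 × 10^6 bytes = 476,000,000 bytes
1 KiB = 2^10 bytes = 1,024 bytes
476,000,000 / 1,024 = 464,843.75 KiB

464,843.75 KiB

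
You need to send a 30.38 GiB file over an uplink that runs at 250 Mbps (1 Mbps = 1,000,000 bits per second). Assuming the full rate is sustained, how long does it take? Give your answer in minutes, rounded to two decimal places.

30.38 GiB = 32,620,276,613.12 bytes = 260,962,212,904.96 bits
250 Mbps = 250,000,000 bits/s
time = 260,962,212,904.96 / 250,000,000 = 1,043.849 s
1,043.849 s / 60 = 17.40 minutes

17.40 minutes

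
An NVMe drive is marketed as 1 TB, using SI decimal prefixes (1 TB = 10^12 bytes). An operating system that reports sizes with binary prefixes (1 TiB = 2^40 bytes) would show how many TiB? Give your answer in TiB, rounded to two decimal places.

1 TB = 1 × 10^12 bytes = 1,000,000,000,000 bytes
1 TiB = 2^40 bytes = 1,099,511,627,776 bytes
1,000,000,000,000 / 1,099,511,627,776 = 0.91 TiB

0.91 TiB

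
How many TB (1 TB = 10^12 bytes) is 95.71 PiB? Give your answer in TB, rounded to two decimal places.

95.71 PiB = 95.71 × 2^50 bytes = 107,759,880,083,907,543.04 bytes
1 TB = 10^12 bytes = 1,000,000,000,000 bytes
107,759,880,083,907,543.04 / 1,000,000,000,000 = 107,759.88 TB

107,759.88 TB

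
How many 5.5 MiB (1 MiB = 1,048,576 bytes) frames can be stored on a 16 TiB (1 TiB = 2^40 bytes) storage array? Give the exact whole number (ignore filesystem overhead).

3,050,402

Capacity: 16 TiB = 17,592,186,044,416 bytes
Per item: 5.5 MiB = 5,767,168 bytes
⌊17,592,186,044,416 / 5,767,168⌋ = 3,050,402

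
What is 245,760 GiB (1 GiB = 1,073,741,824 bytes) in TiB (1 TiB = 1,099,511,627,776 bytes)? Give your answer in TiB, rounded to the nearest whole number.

240 TiB

245,760 GiB × 1,073,741,824 bytes/GiB = 263,882,790,666,240 bytes
1 TiB = 1,099,511,627,776 bytes
263,882,790,666,240 / 1,099,511,627,776 = 240 TiB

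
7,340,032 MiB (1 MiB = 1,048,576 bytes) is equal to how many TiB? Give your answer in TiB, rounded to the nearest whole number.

7 TiB

7,340,032 MiB × 1,048,576 bytes/MiB = 7,696,581,394,432 bytes
1 TiB = 2^40 bytes = 1,099,511,627,776 bytes
7,696,581,394,432 / 1,099,511,627,776 = 7 TiB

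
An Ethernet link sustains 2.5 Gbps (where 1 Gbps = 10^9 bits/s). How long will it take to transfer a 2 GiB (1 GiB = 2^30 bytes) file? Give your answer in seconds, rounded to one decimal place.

2 GiB = 2,147,483,648 bytes = 17,179,869,184 bits
2.5 Gbps = 2,500,000,000 bits/s
time = 17,179,869,184 / 2,500,000,000 = 6.9 s

6.9 seconds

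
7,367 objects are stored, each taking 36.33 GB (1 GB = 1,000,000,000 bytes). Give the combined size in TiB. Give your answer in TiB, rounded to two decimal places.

Total = 7,367 × 36.33 GB = 267643.11 GB
= 267643.11 × 1,000,000,000 bytes = 267,643,110,000,000 bytes
1 TiB = 1,099,511,627,776 bytes
267,643,110,000,000 / 1,099,511,627,776 = 243.42 TiB

243.42 TiB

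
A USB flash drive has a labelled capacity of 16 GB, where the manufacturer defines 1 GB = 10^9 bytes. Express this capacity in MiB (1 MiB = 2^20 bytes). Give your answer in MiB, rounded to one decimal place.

16 GB = 16 × 10^9 bytes = 16,000,000,000 bytes
1 MiB = 1,048,576 bytes
16,000,000,000 / 1,048,576 = 15,258.8 MiB

15,258.8 MiB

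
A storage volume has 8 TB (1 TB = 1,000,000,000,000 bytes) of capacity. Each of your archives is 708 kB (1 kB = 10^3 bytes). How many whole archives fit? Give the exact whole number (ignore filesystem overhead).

Capacity: 8 TB = 8,000,000,000,000 bytes
Per item: 708 kB = 708,000 bytes
⌊8,000,000,000,000 / 708,000⌋ = 11,299,435

11,299,435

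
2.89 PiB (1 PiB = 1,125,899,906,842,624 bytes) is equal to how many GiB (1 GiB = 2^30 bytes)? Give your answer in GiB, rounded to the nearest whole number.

2.89 PiB × 1,125,899,906,842,624 bytes/PiB = 3,253,850,730,775,183.36 bytes
1 GiB = 1,073,741,824 bytes
3,253,850,730,775,183.36 / 1,073,741,824 = 3,030,385 GiB

3,030,385 GiB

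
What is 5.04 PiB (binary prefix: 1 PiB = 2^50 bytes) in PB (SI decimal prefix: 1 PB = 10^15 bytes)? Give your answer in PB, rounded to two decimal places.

5.04 PiB × 1,125,899,906,842,624 bytes/PiB = 5,674,535,530,486,824.96 bytes
1 PB = 10^15 bytes = 1,000,000,000,000,000 bytes
5,674,535,530,486,824.96 / 1,000,000,000,000,000 = 5.67 PB

5.67 PB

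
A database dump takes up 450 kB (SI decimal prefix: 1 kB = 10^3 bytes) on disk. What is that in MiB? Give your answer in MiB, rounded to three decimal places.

0.429 MiB

450 kB × 1,000 bytes/kB = 450,000 bytes
1 MiB = 2^20 bytes = 1,048,576 bytes
450,000 / 1,048,576 = 0.429 MiB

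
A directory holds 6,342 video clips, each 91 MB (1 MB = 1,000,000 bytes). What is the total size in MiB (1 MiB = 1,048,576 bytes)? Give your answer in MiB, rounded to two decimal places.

Total = 6,342 × 91 MB = 577,122 MB
= 577,122 × 1,000,000 bytes = 577,122,000,000 bytes
1 MiB = 1,048,576 bytes
577,122,000,000 / 1,048,576 = 550,386.43 MiB

550,386.43 MiB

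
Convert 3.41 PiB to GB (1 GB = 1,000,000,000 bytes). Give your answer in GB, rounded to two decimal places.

3.41 PiB × 1,125,899,906,842,624 bytes/PiB = 3,839,318,682,333,347.84 bytes
1 GB = 1,000,000,000 bytes
3,839,318,682,333,347.84 / 1,000,000,000 = 3,839,318.68 GB

3,839,318.68 GB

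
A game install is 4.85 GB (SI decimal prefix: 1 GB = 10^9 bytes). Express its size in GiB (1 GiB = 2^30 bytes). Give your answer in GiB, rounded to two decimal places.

4.52 GiB

4.85 GB = 4.85 × 10^9 bytes = 4,850,000,000 bytes
1 GiB = 1,073,741,824 bytes
4,850,000,000 / 1,073,741,824 = 4.52 GiB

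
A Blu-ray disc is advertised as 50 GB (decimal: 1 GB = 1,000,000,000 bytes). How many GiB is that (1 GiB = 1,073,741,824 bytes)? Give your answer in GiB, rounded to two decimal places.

50 GB × 1,000,000,000 bytes/GB = 50,000,000,000 bytes
1 GiB = 1,073,741,824 bytes
50,000,000,000 / 1,073,741,824 = 46.57 GiB

46.57 GiB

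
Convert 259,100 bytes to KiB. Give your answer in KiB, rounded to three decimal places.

253.027 KiB

259,100 bytes given.
1 KiB = 1,024 bytes
259,100 / 1,024 = 253.027 KiB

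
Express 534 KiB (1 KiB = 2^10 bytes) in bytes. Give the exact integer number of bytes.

534 × 1,024 = 546,816 bytes

546,816 bytes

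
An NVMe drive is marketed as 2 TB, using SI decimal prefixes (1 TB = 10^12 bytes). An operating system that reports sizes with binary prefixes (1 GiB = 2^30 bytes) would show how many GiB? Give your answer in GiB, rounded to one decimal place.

2 TB = 2 × 10^12 bytes = 2,000,000,000,000 bytes
1 GiB = 1,073,741,824 bytes
2,000,000,000,000 / 1,073,741,824 = 1,862.6 GiB

1,862.6 GiB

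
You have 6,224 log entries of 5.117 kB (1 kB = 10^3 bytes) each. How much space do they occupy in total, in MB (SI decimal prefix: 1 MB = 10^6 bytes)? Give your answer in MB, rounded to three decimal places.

Total = 6,224 × 5.117 kB = 31848.208 kB
= 31848.208 × 1,000 bytes = 31,848,208 bytes
1 MB = 1,000,000 bytes
31,848,208 / 1,000,000 = 31.848 MB

31.848 MB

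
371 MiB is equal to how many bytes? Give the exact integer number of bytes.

371 × 1,048,576 = 389,021,696 bytes  (1 MiB = 2^20 bytes)

389,021,696 bytes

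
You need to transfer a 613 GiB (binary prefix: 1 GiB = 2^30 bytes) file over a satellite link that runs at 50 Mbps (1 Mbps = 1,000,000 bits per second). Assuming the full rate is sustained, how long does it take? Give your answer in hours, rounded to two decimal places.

613 GiB = 658,203,738,112 bytes = 5,265,629,904,896 bits
50 Mbps = 50,000,000 bits/s
time = 5,265,629,904,896 / 50,000,000 = 105,312.5981 s
105,312.5981 s / 3600 = 29.25 hours

29.25 hours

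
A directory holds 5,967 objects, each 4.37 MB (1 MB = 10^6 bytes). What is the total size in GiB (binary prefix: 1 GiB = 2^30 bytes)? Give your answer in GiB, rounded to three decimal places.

24.285 GiB

Total = 5,967 × 4.37 MB = 26075.79 MB
= 26075.79 × 1,000,000 bytes = 26,075,790,000 bytes
1 GiB = 1,073,741,824 bytes
26,075,790,000 / 1,073,741,824 = 24.285 GiB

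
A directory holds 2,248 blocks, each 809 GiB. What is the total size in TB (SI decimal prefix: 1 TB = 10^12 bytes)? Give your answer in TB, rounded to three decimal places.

1,952.741 TB

Total = 2,248 × 809 GiB = 1,818,632 GiB
= 1,818,632 × 1,073,741,824 bytes = 1,952,741,240,864,768 bytes
1 TB = 1,000,000,000,000 bytes
1,952,741,240,864,768 / 1,000,000,000,000 = 1,952.741 TB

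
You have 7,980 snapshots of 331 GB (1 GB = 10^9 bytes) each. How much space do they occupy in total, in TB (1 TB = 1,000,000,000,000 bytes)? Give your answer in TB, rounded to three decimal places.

Total = 7,980 × 331 GB = 2,641,380 GB
= 2,641,380 × 1,000,000,000 bytes = 2,641,380,000,000,000 bytes
1 TB = 1,000,000,000,000 bytes
2,641,380,000,000,000 / 1,000,000,000,000 = 2,641.380 TB

2,641.380 TB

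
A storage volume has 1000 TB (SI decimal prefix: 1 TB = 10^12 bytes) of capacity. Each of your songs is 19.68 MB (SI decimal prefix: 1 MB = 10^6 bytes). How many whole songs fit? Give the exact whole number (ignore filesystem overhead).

50,813,008

Capacity: 1000 TB = 1,000,000,000,000,000 bytes
Per item: 19.68 MB = 19,680,000 bytes
⌊1,000,000,000,000,000 / 19,680,000⌋ = 50,813,008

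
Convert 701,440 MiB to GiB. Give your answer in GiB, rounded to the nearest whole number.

685 GiB

701,440 MiB = 701,440 × 2^20 bytes = 735,513,149,440 bytes
1 GiB = 1,073,741,824 bytes
735,513,149,440 / 1,073,741,824 = 685 GiB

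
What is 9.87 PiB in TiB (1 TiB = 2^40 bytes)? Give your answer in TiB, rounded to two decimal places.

10,106.88 TiB

9.87 PiB = 9.87 × 2^50 bytes = 11,112,632,080,536,698.88 bytes
1 TiB = 2^40 bytes = 1,099,511,627,776 bytes
11,112,632,080,536,698.88 / 1,099,511,627,776 = 10,106.88 TiB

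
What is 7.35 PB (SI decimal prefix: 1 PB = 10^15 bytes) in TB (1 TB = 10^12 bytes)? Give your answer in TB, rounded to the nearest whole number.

7.35 PB × 1,000,000,000,000,000 bytes/PB = 7,350,000,000,000,000 bytes
1 TB = 10^12 bytes = 1,000,000,000,000 bytes
7,350,000,000,000,000 / 1,000,000,000,000 = 7,350 TB

7,350 TB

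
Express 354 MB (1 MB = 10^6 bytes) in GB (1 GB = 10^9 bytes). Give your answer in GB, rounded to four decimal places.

0.3540 GB

354 MB × 1,000,000 bytes/MB = 354,000,000 bytes
1 GB = 1,000,000,000 bytes
354,000,000 / 1,000,000,000 = 0.3540 GB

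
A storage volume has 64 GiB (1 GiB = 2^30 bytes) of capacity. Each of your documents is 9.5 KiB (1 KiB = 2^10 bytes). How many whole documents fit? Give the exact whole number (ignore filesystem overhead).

7,064,090

Capacity: 64 GiB = 68,719,476,736 bytes
Per item: 9.5 KiB = 9,728 bytes
⌊68,719,476,736 / 9,728⌋ = 7,064,090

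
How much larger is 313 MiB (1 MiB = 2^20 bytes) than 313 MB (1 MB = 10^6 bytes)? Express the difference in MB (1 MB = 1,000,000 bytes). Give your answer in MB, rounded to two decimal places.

15.20 MB

313 MiB = 313 × 1,048,576 = 328,204,288 bytes
313 MB = 313 × 1,000,000 = 313,000,000 bytes
difference = 15,204,288 bytes
15,204,288 / 1,000,000 = 15.20 MB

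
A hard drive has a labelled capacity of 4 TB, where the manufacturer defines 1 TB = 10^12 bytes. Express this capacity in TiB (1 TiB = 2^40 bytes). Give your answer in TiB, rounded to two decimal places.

4 TB × 1,000,000,000,000 bytes/TB = 4,000,000,000,000 bytes
1 TiB = 2^40 bytes = 1,099,511,627,776 bytes
4,000,000,000,000 / 1,099,511,627,776 = 3.64 TiB

3.64 TiB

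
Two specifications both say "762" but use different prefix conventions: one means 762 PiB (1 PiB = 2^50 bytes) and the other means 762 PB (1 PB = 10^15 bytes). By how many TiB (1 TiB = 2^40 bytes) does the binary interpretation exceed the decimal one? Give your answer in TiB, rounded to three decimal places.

87,253.037 TiB

762 PiB = 762 × 1,125,899,906,842,624 = 857,935,729,014,079,488 bytes
762 PB = 762 × 1,000,000,000,000,000 = 762,000,000,000,000,000 bytes
difference = 95,935,729,014,079,488 bytes
95,935,729,014,079,488 / 1,099,511,627,776 = 87,253.037 TiB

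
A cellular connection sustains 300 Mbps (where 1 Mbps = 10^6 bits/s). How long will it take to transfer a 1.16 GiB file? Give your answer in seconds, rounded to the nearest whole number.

33 seconds

1.16 GiB = 1,245,540,515.84 bytes = 9,964,324,126.72 bits
300 Mbps = 300,000,000 bits/s
time = 9,964,324,126.72 / 300,000,000 = 33 s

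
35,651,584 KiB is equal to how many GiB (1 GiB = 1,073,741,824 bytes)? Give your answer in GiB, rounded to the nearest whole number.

35,651,584 KiB × 1,024 bytes/KiB = 36,507,222,016 bytes
1 GiB = 2^30 bytes = 1,073,741,824 bytes
36,507,222,016 / 1,073,741,824 = 34 GiB

34 GiB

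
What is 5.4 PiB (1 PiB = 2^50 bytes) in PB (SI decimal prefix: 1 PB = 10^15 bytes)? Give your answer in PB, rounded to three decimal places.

5.4 PiB = 5.4 × 2^50 bytes = 6,079,859,496,950,169.6 bytes
1 PB = 10^15 bytes = 1,000,000,000,000,000 bytes
6,079,859,496,950,169.6 / 1,000,000,000,000,000 = 6.080 PB

6.080 PB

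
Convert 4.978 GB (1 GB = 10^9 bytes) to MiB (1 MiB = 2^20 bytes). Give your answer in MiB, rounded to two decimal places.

4,747.39 MiB

4.978 GB × 1,000,000,000 bytes/GB = 4,978,000,000 bytes
1 MiB = 1,048,576 bytes
4,978,000,000 / 1,048,576 = 4,747.39 MiB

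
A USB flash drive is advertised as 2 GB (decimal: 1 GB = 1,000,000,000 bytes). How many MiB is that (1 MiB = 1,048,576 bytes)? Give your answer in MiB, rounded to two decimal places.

1,907.35 MiB

2 GB × 1,000,000,000 bytes/GB = 2,000,000,000 bytes
1 MiB = 1,048,576 bytes
2,000,000,000 / 1,048,576 = 1,907.35 MiB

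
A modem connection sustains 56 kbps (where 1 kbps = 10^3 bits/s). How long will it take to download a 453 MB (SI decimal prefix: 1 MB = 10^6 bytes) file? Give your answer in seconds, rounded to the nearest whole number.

64,714 seconds

453 MB = 453,000,000 bytes = 3,624,000,000 bits
56 kbps = 56,000 bits/s
time = 3,624,000,000 / 56,000 = 64,714 s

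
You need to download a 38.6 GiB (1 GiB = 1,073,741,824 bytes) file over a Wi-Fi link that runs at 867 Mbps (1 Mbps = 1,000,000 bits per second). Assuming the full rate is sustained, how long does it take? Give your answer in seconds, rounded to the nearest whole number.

382 seconds

38.6 GiB = 41,446,434,406.4 bytes = 331,571,475,251.2 bits
867 Mbps = 867,000,000 bits/s
time = 331,571,475,251.2 / 867,000,000 = 382 s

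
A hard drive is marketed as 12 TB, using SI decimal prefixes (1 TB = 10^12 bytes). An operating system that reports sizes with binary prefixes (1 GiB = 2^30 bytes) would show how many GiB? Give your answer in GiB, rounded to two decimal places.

12 TB = 12 × 10^12 bytes = 12,000,000,000,000 bytes
1 GiB = 2^30 bytes = 1,073,741,824 bytes
12,000,000,000,000 / 1,073,741,824 = 11,175.87 GiB

11,175.87 GiB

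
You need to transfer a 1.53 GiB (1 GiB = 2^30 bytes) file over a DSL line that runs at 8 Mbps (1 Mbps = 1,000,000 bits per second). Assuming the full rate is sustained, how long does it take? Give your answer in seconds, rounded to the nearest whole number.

1.53 GiB = 1,642,824,990.72 bytes = 13,142,599,925.76 bits
8 Mbps = 8,000,000 bits/s
time = 13,142,599,925.76 / 8,000,000 = 1,643 s

1,643 seconds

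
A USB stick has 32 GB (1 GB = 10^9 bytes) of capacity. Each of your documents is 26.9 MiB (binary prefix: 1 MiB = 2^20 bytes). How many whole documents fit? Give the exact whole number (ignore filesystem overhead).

Capacity: 32 GB = 32,000,000,000 bytes
Per item: 26.9 MiB = 28,206,694.4 bytes
⌊32,000,000,000 / 28,206,694.4⌋ = 1,134

1,134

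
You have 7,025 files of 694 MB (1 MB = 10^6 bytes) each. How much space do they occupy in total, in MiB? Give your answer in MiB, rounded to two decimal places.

4,649,496.08 MiB

Total = 7,025 × 694 MB = 4,875,350 MB
= 4,875,350 × 1,000,000 bytes = 4,875,350,000,000 bytes
1 MiB = 1,048,576 bytes
4,875,350,000,000 / 1,048,576 = 4,649,496.08 MiB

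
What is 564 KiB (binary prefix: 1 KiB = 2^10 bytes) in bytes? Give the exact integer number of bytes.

577,536 bytes

564 × 1,024 = 577,536 bytes  (1 KiB = 2^10 bytes)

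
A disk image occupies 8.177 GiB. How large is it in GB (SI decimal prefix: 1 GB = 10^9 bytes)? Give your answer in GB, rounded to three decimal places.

8.177 GiB = 8.177 × 2^30 bytes = 8,779,986,894.848 bytes
1 GB = 1,000,000,000 bytes
8,779,986,894.848 / 1,000,000,000 = 8.780 GB

8.780 GB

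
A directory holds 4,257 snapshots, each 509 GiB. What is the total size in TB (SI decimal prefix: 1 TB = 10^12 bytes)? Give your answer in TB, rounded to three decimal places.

2,326.598 TB

Total = 4,257 × 509 GiB = 2,166,813 GiB
= 2,166,813 × 1,073,741,824 bytes = 2,326,597,742,886,912 bytes
1 TB = 1,000,000,000,000 bytes
2,326,597,742,886,912 / 1,000,000,000,000 = 2,326.598 TB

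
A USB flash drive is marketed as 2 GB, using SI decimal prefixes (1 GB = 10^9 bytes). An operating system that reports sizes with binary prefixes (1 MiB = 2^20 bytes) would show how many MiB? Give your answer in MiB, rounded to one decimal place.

2 GB × 1,000,000,000 bytes/GB = 2,000,000,000 bytes
1 MiB = 1,048,576 bytes
2,000,000,000 / 1,048,576 = 1,907.3 MiB

1,907.3 MiB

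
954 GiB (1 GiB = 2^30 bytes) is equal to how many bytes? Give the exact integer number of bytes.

1,024,349,700,096 bytes

954 × 1,073,741,824 = 1,024,349,700,096 bytes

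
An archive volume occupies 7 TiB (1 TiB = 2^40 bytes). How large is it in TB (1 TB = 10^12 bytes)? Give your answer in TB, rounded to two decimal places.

7 TiB × 1,099,511,627,776 bytes/TiB = 7,696,581,394,432 bytes
1 TB = 1,000,000,000,000 bytes
7,696,581,394,432 / 1,000,000,000,000 = 7.70 TB

7.70 TB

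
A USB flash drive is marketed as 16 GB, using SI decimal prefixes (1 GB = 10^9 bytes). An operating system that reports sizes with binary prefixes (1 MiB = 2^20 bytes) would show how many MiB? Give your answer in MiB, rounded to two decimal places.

15,258.79 MiB

16 GB = 16 × 10^9 bytes = 16,000,000,000 bytes
1 MiB = 1,048,576 bytes
16,000,000,000 / 1,048,576 = 15,258.79 MiB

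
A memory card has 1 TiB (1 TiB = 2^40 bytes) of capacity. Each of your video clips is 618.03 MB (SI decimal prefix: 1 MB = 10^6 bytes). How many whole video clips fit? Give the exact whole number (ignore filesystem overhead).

Capacity: 1 TiB = 1,099,511,627,776 bytes
Per item: 618.03 MB = 618,030,000 bytes
⌊1,099,511,627,776 / 618,030,000⌋ = 1,779

1,779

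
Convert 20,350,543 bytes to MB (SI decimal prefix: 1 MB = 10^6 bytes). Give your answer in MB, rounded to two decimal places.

20.35 MB

20,350,543 bytes given.
1 MB = 1,000,000 bytes
20,350,543 / 1,000,000 = 20.35 MB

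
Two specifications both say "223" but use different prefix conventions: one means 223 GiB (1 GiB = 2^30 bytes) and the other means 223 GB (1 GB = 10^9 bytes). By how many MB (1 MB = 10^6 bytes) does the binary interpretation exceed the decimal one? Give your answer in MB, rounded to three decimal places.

223 GiB = 223 × 1,073,741,824 = 239,444,426,752 bytes
223 GB = 223 × 1,000,000,000 = 223,000,000,000 bytes
difference = 16,444,426,752 bytes
16,444,426,752 / 1,000,000 = 16,444.427 MB

16,444.427 MB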